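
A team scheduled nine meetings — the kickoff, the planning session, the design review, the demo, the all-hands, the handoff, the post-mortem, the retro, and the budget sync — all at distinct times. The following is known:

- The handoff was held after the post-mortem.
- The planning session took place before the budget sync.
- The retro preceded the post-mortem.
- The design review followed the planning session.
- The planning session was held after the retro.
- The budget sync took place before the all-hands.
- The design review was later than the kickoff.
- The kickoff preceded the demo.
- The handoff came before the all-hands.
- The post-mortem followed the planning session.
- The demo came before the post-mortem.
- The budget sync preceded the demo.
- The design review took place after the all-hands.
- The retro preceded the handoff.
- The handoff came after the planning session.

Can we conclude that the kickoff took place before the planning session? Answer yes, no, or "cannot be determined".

No chain of stated constraints runs from the kickoff to the planning session, and none runs from the planning session to the kickoff either.
So the relative order of the kickoff and the planning session is not fixed by the given facts.

cannot be determined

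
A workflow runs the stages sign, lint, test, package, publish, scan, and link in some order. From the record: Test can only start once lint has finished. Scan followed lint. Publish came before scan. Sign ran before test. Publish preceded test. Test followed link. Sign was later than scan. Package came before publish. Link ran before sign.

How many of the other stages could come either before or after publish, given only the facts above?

2

Forced before publish: package; forced after publish: scan, sign, and test.
That leaves link and lint with no forced order relative to publish — 2.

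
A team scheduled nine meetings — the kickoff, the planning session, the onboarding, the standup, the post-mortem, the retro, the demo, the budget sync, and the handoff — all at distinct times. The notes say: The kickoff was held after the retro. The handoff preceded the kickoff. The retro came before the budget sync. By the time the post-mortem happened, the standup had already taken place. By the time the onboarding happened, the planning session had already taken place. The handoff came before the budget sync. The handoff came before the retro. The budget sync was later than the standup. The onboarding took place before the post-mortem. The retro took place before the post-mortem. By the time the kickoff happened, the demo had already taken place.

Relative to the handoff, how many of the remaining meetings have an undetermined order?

4

Forced after the handoff: the budget sync, the kickoff, the post-mortem, and the retro.
That leaves the demo, the onboarding, the planning session, and the standup with no forced order relative to the handoff — 4.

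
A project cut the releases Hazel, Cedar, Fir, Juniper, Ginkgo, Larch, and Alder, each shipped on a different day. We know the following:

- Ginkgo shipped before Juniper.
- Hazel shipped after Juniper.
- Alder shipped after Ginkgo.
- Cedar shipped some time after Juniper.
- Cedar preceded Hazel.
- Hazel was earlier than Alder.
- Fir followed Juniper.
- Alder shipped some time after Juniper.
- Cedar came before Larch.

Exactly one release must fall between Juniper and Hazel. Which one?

Cedar

Tracing the constraints gives Juniper → Cedar → Hazel, so Cedar sits after Juniper and before Hazel.
No other release is forced both after Juniper and before Hazel.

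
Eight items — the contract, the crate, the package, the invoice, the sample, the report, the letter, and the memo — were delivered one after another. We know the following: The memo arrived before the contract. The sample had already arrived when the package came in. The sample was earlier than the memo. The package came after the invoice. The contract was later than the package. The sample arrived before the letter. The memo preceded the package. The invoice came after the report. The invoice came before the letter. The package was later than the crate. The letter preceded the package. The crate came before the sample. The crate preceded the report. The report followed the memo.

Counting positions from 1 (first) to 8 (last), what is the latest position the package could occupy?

The package must come before the contract — 1 item forced after it.
Everything else can be placed before the package in some valid order, so the package can sit as late as position 8 − 1 = 7.

7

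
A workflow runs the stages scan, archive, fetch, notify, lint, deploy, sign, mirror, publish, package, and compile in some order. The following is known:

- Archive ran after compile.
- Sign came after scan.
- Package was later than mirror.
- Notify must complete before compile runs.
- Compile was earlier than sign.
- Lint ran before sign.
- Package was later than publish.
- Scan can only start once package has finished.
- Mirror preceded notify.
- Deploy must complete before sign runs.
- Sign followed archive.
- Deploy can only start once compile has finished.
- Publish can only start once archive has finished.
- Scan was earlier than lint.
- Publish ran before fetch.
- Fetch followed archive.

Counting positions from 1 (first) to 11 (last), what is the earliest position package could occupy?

6

Archive, compile, mirror, notify, and publish must all come before package — 5 forced predecessors.
Nothing else is forced ahead of package, so its earliest slot is position 5 + 1 = 6.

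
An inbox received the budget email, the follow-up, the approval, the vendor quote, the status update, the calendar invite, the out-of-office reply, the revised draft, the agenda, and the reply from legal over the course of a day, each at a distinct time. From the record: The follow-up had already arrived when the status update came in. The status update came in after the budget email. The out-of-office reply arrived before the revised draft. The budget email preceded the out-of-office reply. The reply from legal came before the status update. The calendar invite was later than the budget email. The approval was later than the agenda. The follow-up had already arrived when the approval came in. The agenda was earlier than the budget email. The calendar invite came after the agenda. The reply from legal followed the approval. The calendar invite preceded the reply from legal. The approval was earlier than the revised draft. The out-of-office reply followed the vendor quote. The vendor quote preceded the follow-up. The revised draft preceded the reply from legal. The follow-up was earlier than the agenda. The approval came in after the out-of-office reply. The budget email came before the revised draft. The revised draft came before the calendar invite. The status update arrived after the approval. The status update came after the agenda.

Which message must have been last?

the status update

Every other message has a chain of constraints placing it before the status update, so the status update is last.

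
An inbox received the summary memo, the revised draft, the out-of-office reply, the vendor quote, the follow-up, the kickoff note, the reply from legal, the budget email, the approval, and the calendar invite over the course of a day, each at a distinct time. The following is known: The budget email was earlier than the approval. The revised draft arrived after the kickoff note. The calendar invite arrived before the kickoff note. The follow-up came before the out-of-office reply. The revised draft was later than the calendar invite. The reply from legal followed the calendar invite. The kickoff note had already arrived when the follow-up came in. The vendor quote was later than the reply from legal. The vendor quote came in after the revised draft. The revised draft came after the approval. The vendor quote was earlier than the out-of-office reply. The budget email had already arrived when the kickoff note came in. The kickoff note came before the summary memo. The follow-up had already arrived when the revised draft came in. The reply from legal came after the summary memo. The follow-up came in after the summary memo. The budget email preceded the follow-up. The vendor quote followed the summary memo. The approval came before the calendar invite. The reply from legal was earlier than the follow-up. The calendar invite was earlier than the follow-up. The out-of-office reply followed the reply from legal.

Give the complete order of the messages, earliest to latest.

the budget email, the approval, the calendar invite, the kickoff note, the summary memo, the reply from legal, the follow-up, the revised draft, the vendor quote, the out-of-office reply

The constraints fix every adjacent pair, so only one ordering works:
the budget email → the approval → the calendar invite → the kickoff note → the summary memo → the reply from legal → the follow-up → the revised draft → the vendor quote → the out-of-office reply.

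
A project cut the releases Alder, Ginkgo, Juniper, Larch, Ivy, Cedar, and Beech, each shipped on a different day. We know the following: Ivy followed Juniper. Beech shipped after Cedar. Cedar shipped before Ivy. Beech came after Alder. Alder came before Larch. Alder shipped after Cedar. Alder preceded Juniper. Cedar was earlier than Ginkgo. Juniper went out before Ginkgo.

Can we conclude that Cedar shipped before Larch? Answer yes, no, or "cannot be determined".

Chain the constraints: Cedar → Alder → Larch. Each link is directly stated, so Cedar comes before Larch.

yes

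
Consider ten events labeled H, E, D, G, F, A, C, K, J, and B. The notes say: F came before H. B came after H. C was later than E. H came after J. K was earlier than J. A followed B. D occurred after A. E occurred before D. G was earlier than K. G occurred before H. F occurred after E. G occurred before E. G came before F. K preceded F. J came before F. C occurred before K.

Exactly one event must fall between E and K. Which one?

Tracing the constraints gives E → C → K, so C sits after E and before K.
No other event is forced both after E and before K.

C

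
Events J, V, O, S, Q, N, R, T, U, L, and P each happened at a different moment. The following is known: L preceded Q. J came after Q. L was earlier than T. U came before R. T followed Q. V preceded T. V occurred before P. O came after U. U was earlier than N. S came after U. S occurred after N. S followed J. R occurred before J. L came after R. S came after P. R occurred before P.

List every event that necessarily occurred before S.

J, L, N, P, Q, R, U, V

Directly stated before S: J, N, P, and U.
L reaches S via L → Q → J → S.
Q reaches S via Q → J → S.
R reaches S via R → P → S.
Likewise V reaches S by chaining the stated constraints.
No chain forces T (or any of the others) ahead of S.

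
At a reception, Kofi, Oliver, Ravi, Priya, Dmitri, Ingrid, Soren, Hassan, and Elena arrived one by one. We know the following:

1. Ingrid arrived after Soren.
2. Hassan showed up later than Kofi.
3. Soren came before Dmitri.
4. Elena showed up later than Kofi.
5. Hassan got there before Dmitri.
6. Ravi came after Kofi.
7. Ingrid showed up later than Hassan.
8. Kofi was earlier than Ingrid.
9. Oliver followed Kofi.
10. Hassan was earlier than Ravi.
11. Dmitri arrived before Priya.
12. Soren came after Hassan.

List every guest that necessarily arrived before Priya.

Dmitri, Hassan, Kofi, Soren

Directly stated before Priya: Dmitri.
Hassan reaches Priya via Hassan → Dmitri → Priya.
Kofi reaches Priya via Kofi → Hassan → Dmitri → Priya.
Soren reaches Priya via Soren → Dmitri → Priya.
No chain forces Ravi (or any of the others) ahead of Priya.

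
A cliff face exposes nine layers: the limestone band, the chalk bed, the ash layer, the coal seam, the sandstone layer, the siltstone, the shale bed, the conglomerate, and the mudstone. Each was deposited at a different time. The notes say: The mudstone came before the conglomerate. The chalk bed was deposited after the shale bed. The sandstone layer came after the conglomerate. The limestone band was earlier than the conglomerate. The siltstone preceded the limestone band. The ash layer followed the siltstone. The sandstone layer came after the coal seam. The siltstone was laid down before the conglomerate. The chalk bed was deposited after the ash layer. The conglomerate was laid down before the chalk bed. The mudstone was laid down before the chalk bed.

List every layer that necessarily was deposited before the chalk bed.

the ash layer, the conglomerate, the limestone band, the mudstone, the shale bed, the siltstone

Directly stated before the chalk bed: the ash layer, the conglomerate, the mudstone, and the shale bed.
The limestone band reaches the chalk bed via the limestone band → the conglomerate → the chalk bed.
The siltstone reaches the chalk bed via the siltstone → the conglomerate → the chalk bed.
No chain forces the coal seam (or any of the others) ahead of the chalk bed.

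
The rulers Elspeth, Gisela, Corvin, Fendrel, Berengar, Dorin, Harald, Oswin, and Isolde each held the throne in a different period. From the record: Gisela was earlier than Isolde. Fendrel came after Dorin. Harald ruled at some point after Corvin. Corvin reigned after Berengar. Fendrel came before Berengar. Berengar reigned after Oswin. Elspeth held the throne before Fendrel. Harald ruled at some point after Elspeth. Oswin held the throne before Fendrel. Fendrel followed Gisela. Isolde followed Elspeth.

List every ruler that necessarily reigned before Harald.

Directly stated before Harald: Corvin and Elspeth.
Berengar reaches Harald via Berengar → Corvin → Harald.
Dorin reaches Harald via Dorin → Fendrel → Berengar → Corvin → Harald.
Fendrel reaches Harald via Fendrel → Berengar → Corvin → Harald.
Likewise Gisela and Oswin each reach Harald by chaining the stated constraints.
No chain forces Isolde ahead of Harald.

Berengar, Corvin, Dorin, Elspeth, Fendrel, Gisela, Oswin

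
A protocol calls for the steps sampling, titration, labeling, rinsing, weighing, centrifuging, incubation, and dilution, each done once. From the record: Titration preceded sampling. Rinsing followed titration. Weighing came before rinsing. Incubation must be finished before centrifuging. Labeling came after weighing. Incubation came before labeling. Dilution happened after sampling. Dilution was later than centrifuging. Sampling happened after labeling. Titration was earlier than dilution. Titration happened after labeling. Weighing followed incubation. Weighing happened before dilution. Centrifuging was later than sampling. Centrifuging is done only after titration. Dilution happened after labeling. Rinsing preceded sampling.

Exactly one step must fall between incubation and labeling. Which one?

Tracing the constraints gives incubation → weighing → labeling, so weighing sits after incubation and before labeling.
No other step is forced both after incubation and before labeling.

weighing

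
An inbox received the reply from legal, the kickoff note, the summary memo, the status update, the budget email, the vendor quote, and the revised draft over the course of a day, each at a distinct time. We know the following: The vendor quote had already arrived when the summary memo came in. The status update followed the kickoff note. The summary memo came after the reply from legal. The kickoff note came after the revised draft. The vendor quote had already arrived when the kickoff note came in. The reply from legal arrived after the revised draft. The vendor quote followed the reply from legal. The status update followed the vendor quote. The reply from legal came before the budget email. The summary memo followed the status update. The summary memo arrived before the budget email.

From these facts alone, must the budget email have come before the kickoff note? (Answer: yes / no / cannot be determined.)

Tracing the constraints gives the kickoff note → the status update → the summary memo → the budget email, so the kickoff note must come before the budget email.
That means the budget email cannot be before the kickoff note.

no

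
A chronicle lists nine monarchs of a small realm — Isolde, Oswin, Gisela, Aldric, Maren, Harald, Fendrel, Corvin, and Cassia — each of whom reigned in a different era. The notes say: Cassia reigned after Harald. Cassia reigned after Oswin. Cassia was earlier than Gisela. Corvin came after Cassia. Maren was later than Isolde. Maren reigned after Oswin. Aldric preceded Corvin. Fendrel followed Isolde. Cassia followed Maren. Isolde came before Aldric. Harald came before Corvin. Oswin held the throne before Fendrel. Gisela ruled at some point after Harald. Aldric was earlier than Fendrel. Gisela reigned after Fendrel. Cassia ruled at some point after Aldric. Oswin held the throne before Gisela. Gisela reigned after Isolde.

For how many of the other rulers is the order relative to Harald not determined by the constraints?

5

Forced after Harald: Cassia, Corvin, and Gisela.
That leaves Aldric, Fendrel, Isolde, Maren, and Oswin with no forced order relative to Harald — 5.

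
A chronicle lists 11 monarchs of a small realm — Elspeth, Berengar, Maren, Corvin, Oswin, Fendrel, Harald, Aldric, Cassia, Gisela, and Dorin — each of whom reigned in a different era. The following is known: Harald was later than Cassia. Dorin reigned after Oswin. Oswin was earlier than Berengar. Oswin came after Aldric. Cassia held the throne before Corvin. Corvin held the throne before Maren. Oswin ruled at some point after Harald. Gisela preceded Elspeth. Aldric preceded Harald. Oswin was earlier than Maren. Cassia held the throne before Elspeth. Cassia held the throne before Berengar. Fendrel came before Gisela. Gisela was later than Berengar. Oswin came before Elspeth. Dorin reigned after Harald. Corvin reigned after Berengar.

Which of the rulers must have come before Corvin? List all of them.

Aldric, Berengar, Cassia, Harald, Oswin

Directly stated before Corvin: Berengar and Cassia.
Aldric reaches Corvin via Aldric → Oswin → Berengar → Corvin.
Harald reaches Corvin via Harald → Oswin → Berengar → Corvin.
Oswin reaches Corvin via Oswin → Berengar → Corvin.
No chain forces Fendrel (or any of the others) ahead of Corvin.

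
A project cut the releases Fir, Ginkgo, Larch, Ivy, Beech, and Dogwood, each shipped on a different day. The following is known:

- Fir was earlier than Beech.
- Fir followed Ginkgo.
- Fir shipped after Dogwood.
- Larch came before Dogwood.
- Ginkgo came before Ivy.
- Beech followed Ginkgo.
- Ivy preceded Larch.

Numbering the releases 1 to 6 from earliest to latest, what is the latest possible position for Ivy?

Ivy must come before Beech, Dogwood, Fir, and Larch — 4 releases forced after it.
Everything else can be placed before Ivy in some valid order, so Ivy can sit as late as position 6 − 4 = 2.

2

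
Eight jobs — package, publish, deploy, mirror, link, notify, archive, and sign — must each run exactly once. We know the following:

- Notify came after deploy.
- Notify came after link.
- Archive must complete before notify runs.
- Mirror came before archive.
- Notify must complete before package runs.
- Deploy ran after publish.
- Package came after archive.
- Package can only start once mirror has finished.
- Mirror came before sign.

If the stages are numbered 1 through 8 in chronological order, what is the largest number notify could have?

7

Notify must come before package — 1 stage forced after it.
Everything else can be placed before notify in some valid order, so notify can sit as late as position 8 − 1 = 7.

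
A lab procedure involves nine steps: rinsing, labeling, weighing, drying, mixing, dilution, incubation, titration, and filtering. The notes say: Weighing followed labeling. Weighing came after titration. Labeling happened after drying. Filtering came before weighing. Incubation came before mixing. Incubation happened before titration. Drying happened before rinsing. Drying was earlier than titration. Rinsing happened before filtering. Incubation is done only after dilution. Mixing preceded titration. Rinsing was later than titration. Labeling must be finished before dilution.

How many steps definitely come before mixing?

Directly stated before mixing: incubation.
Dilution reaches mixing via dilution → incubation → mixing.
Drying reaches mixing via drying → labeling → dilution → incubation → mixing.
Labeling reaches mixing via labeling → dilution → incubation → mixing.
That's dilution, drying, incubation, and labeling — 4 in all.

4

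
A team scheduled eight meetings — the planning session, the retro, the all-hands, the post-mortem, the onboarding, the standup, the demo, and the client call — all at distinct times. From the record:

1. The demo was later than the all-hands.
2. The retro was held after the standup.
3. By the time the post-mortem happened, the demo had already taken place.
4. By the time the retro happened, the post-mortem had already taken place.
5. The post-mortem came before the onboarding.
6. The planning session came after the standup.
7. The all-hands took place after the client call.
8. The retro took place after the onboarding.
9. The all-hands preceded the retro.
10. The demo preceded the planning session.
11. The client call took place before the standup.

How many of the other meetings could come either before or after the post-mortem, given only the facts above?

2

Forced before the post-mortem: the all-hands, the client call, and the demo; forced after the post-mortem: the onboarding and the retro.
That leaves the planning session and the standup with no forced order relative to the post-mortem — 2.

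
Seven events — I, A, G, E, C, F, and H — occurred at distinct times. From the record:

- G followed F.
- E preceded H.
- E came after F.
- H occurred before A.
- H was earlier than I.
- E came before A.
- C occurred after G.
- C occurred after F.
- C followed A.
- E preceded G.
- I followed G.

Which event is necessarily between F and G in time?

E

Tracing the constraints gives F → E → G, so E sits after F and before G.
No other event is forced both after F and before G.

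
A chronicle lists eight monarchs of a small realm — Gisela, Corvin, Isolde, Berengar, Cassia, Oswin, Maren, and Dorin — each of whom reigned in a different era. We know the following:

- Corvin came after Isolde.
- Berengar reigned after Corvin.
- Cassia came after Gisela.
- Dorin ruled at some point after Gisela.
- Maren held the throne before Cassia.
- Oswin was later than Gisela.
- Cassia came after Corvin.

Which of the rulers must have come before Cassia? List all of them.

Corvin, Gisela, Isolde, Maren

Directly stated before Cassia: Corvin, Gisela, and Maren.
Isolde reaches Cassia via Isolde → Corvin → Cassia.
No chain forces Oswin (or any of the others) ahead of Cassia.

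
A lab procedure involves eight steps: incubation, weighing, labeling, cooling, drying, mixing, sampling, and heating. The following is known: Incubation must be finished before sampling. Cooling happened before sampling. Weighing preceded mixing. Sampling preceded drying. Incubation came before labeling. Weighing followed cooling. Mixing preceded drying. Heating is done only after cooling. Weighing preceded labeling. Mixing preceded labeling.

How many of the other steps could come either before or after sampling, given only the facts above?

4

Forced before sampling: cooling and incubation; forced after sampling: drying.
That leaves heating, labeling, mixing, and weighing with no forced order relative to sampling — 4.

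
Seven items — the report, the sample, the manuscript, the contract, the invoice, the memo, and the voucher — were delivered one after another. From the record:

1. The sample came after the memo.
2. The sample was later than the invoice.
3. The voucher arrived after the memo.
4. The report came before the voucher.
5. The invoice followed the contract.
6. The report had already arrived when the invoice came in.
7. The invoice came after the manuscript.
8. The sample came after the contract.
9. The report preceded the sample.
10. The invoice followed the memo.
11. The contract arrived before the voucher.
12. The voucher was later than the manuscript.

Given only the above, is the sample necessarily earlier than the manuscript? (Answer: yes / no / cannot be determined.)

no

Tracing the constraints gives the manuscript → the invoice → the sample, so the manuscript must come before the sample.
That means the sample cannot be before the manuscript.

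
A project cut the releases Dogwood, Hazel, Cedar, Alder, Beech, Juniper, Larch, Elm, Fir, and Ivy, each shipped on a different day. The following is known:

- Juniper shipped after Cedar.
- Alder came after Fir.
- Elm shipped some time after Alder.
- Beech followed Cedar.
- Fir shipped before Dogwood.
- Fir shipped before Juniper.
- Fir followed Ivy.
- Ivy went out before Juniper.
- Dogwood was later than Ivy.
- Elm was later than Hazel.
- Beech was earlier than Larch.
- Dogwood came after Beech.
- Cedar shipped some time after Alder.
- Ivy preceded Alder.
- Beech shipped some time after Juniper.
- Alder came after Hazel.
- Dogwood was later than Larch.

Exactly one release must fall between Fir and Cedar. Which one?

Alder

Tracing the constraints gives Fir → Alder → Cedar, so Alder sits after Fir and before Cedar.
No other release is forced both after Fir and before Cedar.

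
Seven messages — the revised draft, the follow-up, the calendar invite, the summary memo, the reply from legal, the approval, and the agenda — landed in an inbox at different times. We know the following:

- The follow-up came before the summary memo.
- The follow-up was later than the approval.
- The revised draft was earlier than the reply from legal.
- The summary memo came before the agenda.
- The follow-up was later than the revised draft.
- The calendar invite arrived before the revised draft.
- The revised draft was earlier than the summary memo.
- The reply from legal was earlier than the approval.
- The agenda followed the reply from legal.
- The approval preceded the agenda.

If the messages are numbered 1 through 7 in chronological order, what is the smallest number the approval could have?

The calendar invite, the reply from legal, and the revised draft must all come before the approval — 3 forced predecessors.
Nothing else is forced ahead of the approval, so its earliest slot is position 3 + 1 = 4.

4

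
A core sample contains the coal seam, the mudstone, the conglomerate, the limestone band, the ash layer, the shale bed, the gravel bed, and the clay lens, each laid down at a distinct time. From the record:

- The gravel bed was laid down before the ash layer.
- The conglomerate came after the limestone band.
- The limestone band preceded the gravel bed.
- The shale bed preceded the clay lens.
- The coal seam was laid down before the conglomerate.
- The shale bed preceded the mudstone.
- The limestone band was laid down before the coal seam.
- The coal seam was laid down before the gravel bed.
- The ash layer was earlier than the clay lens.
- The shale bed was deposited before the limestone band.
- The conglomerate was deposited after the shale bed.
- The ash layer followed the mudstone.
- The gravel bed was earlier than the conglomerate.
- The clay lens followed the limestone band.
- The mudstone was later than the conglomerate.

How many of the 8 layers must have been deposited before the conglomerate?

Directly stated before the conglomerate: the coal seam, the gravel bed, the limestone band, and the shale bed.
No chain forces the clay lens (or any of the others) ahead of the conglomerate.
That's the coal seam, the gravel bed, the limestone band, and the shale bed — 4 in all.

4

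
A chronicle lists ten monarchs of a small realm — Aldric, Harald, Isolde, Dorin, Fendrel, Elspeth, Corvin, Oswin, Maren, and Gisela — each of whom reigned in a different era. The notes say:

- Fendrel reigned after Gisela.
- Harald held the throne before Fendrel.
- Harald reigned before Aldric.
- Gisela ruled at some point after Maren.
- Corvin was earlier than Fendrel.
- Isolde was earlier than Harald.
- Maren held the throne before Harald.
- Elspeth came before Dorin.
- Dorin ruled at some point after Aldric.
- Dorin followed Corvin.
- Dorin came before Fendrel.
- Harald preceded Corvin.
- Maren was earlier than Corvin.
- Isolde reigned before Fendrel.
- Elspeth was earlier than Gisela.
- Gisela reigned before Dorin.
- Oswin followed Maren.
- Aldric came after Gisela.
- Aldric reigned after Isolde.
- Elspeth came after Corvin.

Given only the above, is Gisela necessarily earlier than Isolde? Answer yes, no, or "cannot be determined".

no

Tracing the constraints gives Isolde → Harald → Corvin → Elspeth → Gisela, so Isolde must come before Gisela.
That means Gisela cannot be before Isolde.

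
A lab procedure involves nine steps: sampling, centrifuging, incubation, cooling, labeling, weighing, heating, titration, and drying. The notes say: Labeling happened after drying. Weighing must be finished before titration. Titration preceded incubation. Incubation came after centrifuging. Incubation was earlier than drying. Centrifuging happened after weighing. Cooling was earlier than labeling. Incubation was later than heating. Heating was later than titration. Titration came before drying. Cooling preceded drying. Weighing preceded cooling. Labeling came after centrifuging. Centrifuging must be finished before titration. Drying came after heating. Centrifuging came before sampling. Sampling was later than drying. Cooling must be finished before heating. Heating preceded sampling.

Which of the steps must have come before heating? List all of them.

centrifuging, cooling, titration, weighing

Directly stated before heating: cooling and titration.
Centrifuging reaches heating via centrifuging → titration → heating.
Weighing reaches heating via weighing → cooling → heating.
No chain forces sampling (or any of the others) ahead of heating.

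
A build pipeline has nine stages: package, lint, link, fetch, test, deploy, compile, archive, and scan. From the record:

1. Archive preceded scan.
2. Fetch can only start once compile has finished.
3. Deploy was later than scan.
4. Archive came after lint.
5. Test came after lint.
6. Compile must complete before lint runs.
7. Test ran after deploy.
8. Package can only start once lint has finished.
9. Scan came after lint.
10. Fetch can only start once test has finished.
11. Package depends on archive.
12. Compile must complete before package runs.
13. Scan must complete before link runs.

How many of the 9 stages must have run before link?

Directly stated before link: scan.
Archive reaches link via archive → scan → link.
Compile reaches link via compile → lint → scan → link.
Lint reaches link via lint → scan → link.
That's archive, compile, lint, and scan — 4 in all.

4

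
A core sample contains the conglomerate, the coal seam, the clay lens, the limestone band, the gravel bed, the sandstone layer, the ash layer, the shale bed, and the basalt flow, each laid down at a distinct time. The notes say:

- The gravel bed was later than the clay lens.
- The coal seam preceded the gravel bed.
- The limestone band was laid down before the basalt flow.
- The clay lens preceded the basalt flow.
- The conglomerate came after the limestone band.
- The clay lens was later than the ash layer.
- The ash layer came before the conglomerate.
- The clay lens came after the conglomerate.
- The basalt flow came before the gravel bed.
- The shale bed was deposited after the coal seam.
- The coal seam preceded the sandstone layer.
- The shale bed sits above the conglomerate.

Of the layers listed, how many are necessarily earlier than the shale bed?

Directly stated before the shale bed: the coal seam and the conglomerate.
The ash layer reaches the shale bed via the ash layer → the conglomerate → the shale bed.
The limestone band reaches the shale bed via the limestone band → the conglomerate → the shale bed.
No chain forces the clay lens (or any of the others) ahead of the shale bed.
That's the ash layer, the coal seam, the conglomerate, and the limestone band — 4 in all.

4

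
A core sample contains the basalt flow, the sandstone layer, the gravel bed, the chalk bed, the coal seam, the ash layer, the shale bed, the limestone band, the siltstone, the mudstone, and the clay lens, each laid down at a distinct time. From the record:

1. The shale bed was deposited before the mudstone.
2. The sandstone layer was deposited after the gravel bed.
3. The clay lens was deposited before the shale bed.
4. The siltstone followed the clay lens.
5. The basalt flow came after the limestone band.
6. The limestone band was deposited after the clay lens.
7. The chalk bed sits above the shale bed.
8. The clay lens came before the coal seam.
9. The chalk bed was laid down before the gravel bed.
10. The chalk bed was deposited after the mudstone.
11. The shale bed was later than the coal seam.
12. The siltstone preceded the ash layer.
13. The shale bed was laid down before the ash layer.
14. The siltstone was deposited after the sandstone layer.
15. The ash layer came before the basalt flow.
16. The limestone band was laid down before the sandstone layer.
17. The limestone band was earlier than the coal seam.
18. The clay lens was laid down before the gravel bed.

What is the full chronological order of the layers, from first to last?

The constraints fix every adjacent pair, so only one ordering works:
the clay lens → the limestone band → the coal seam → the shale bed → the mudstone → the chalk bed → the gravel bed → the sandstone layer → the siltstone → the ash layer → the basalt flow.

the clay lens, the limestone band, the coal seam, the shale bed, the mudstone, the chalk bed, the gravel bed, the sandstone layer, the siltstone, the ash layer, the basalt flow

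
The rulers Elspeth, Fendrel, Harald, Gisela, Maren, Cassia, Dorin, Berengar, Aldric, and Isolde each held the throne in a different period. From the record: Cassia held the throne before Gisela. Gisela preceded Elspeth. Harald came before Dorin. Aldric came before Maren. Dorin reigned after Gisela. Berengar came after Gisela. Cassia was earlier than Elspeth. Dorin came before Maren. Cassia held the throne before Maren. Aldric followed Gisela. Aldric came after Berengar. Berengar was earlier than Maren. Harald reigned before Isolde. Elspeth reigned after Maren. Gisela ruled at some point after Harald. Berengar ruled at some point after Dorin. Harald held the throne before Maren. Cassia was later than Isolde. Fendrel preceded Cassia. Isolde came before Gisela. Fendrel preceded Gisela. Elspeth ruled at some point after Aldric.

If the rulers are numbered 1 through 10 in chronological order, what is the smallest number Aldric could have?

Berengar, Cassia, Dorin, Fendrel, Gisela, Harald, and Isolde must all come before Aldric — 7 forced predecessors.
Nothing else is forced ahead of Aldric, so their earliest slot is position 7 + 1 = 8.

8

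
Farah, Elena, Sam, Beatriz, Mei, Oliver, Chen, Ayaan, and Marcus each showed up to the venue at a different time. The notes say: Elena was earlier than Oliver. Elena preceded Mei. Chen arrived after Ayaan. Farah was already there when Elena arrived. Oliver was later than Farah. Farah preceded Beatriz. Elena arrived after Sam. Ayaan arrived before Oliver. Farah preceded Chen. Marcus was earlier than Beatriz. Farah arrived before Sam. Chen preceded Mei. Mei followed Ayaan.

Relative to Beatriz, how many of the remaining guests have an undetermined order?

Forced before Beatriz: Farah and Marcus.
That leaves Ayaan, Chen, Elena, Mei, Oliver, and Sam with no forced order relative to Beatriz — 6.

6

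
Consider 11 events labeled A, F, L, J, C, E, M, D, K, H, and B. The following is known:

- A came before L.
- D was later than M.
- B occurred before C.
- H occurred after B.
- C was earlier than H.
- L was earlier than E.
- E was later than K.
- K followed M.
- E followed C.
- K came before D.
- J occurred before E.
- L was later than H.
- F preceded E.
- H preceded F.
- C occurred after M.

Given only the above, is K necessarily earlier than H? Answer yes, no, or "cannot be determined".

No chain of stated constraints runs from K to H, and none runs from H to K either.
So the relative order of K and H is not fixed by the given facts.

cannot be determined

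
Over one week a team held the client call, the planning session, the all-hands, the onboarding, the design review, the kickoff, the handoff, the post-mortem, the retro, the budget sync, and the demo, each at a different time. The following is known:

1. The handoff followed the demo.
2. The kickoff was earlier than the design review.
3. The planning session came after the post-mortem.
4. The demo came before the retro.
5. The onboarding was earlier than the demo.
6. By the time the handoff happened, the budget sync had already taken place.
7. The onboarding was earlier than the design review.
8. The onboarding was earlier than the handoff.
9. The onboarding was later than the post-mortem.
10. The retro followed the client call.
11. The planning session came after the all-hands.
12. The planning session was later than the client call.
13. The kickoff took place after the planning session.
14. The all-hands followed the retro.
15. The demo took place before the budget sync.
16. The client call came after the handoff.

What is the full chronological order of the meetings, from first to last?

the post-mortem, the onboarding, the demo, the budget sync, the handoff, the client call, the retro, the all-hands, the planning session, the kickoff, the design review

The constraints fix every adjacent pair, so only one ordering works:
the post-mortem → the onboarding → the demo → the budget sync → the handoff → the client call → the retro → the all-hands → the planning session → the kickoff → the design review.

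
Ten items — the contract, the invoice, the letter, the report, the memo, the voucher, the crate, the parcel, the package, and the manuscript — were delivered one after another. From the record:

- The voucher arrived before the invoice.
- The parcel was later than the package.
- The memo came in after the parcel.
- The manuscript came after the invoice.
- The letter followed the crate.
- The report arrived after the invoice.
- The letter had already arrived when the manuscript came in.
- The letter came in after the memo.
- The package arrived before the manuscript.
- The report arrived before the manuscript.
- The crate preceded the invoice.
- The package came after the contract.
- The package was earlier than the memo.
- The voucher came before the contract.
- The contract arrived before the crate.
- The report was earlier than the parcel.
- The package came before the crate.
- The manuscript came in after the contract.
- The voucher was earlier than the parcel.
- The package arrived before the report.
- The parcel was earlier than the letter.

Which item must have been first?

the voucher

The voucher has a chain of constraints placing it before every other item, so the voucher must be first.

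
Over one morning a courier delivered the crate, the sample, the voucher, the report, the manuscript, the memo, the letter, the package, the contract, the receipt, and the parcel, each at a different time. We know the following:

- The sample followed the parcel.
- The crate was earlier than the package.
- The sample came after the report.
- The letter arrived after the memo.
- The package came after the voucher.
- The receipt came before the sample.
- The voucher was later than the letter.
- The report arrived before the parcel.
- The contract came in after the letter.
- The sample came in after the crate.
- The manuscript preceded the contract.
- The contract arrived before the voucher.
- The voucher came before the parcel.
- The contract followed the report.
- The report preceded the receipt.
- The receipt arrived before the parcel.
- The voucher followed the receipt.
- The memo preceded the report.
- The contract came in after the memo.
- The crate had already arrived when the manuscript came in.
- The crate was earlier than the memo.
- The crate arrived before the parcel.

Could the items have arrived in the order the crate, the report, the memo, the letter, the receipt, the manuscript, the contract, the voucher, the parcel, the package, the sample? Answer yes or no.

The constraints require the memo before the report, but in the proposed sequence the report appears ahead of the memo. That one violation is enough.

no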